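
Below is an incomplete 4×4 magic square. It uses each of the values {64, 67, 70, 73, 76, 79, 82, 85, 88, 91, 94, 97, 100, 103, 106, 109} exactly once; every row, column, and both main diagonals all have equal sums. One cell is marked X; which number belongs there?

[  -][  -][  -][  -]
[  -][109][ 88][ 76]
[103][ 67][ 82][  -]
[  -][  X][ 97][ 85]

64

The 16 entries sum to 1384, so each line sums to 1384/4 = 346.
From row 2, 346 − (109 + 88 + 76) gives (2,1) = 73.
The remaining cell in row 3 is (3,4) = 346 − 252 = 94.
Column 3 must total 346; the given cells sum to 267, so (1,3) = 79.
The remaining cell in column 4 is (1,4) = 346 − 255 = 91.
Main diagonal: 109 + 82 + 85 + ? = 346, so (1,1) = 70.
Anti-diagonal: 91 + 88 + 67 + ? = 346, so (4,1) = 100.
Row 1 must total 346; the given cells sum to 240, so (1,2) = 106.
Row 4 must total 346; the given cells sum to 282, so (4,2) = 64.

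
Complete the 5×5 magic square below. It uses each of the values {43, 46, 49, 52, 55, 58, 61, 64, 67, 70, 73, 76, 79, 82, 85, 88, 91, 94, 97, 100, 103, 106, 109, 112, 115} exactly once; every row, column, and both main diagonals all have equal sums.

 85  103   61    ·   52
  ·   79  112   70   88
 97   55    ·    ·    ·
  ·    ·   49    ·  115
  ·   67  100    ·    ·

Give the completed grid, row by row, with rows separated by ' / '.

The 25 entries sum to 1975, so each line sums to 1975/5 = 395.
From row 1, 395 − (85 + 103 + 61 + 52) gives (1,4) = 94.
Row 2 needs 395; the known cells sum to 349, so (2,1) = 46.
Using column 2: 103 + 79 + 55 + 67 + ? → (4,2) = 395 − 304 = 91.
From column 3, 395 − (61 + 112 + 49 + 100) gives (3,3) = 73.
Anti-diagonal must total 395; the given cells sum to 286, so (5,1) = 109.
Column 1 needs 395; the known cells sum to 337, so (4,1) = 58.
The remaining cell in row 4 is (4,4) = 395 − 313 = 82.
The remaining cell in main diagonal is (5,5) = 395 − 319 = 76.
The remaining cell in row 5 is (5,4) = 395 − 352 = 43.
Column 4 must total 395; the given cells sum to 289, so (3,4) = 106.
Column 5: 52 + 88 + 115 + 76 + ? = 395, so (3,5) = 64.

85 103 61 94 52 / 46 79 112 70 88 / 97 55 73 106 64 / 58 91 49 82 115 / 109 67 100 43 76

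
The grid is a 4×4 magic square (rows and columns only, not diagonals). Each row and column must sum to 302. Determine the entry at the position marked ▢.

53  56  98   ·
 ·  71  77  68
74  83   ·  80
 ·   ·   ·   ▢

59

Row 1 needs 302; the known cells sum to 207, so (1,4) = 95.
From row 2, 302 − (71 + 77 + 68) gives (2,1) = 86.
Row 3 must total 302; the given cells sum to 237, so (3,3) = 65.
Column 1 needs 302; the known cells sum to 213, so (4,1) = 89.
Column 2 must total 302; the given cells sum to 210, so (4,2) = 92.
Column 3 needs 302; the known cells sum to 240, so (4,3) = 62.
Column 4: 95 + 68 + 80 + ? = 302, so (4,4) = 59.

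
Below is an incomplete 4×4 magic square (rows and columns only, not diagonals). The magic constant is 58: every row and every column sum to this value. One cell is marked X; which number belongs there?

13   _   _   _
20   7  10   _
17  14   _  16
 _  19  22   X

9

Row 2 must total 58; the given cells sum to 37, so (2,4) = 21.
Row 3: 17 + 14 + 16 + ? = 58, so (3,3) = 11.
Column 1: 13 + 20 + 17 + ? = 58, so (4,1) = 8.
Using column 2: 7 + 14 + 19 + ? → (1,2) = 58 − 40 = 18.
Column 3: 10 + 11 + 22 + ? = 58, so (1,3) = 15.
The remaining cell in row 1 is (1,4) = 58 − 46 = 12.
Row 4 needs 58; the known cells sum to 49, so (4,4) = 9.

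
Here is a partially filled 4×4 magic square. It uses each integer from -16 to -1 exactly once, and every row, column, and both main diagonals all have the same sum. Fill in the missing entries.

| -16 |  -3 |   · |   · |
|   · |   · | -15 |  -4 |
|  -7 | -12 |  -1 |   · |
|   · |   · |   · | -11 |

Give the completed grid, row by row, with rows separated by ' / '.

-16 -3 -10 -5 / -9 -6 -15 -4 / -7 -12 -1 -14 / -2 -13 -8 -11

The entries are -16 through -1, which sum to -136, so each line sums to -136/4 = -34.
Row 3: -7 + (-12) + (-1) + ? = -34, so (3,4) = -14.
Column 4 must total -34; the given cells sum to -29, so (1,4) = -5.
Main diagonal needs -34; the known cells sum to -28, so (2,2) = -6.
Anti-diagonal must total -34; the given cells sum to -32, so (4,1) = -2.
From row 1, -34 − (-16 + (-3) + (-5)) gives (1,3) = -10.
Row 2 must total -34; the given cells sum to -25, so (2,1) = -9.
Column 2: -3 + (-6) + (-12) + ? = -34, so (4,2) = -13.
From column 3, -34 − (-10 + (-15) + (-1)) gives (4,3) = -8.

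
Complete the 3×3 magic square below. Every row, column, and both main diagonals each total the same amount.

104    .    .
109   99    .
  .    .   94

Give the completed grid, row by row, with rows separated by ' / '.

104 79 114 / 109 99 89 / 84 119 94

Main diagonal is already complete: 104 + 99 + 94 = 297, so that is the magic constant.
Row 2 must total 297; the given cells sum to 208, so (2,3) = 89.
Column 1 must total 297; the given cells sum to 213, so (3,1) = 84.
Column 3 must total 297; the given cells sum to 183, so (1,3) = 114.
The remaining cell in row 1 is (1,2) = 297 − 218 = 79.
Using row 3: 84 + 94 + ? → (3,2) = 297 − 178 = 119.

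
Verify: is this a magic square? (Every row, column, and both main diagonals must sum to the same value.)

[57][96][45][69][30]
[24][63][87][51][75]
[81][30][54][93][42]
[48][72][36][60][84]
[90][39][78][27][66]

No — row 1 sums to 297 but column 4 sums to 300.

Row 1: 57 + 96 + 45 + 69 + 30 = 297.
Row 2: 24 + 63 + 87 + 51 + 75 = 300.
Row 3: 81 + 30 + 54 + 93 + 42 = 300.
Row 4: 48 + 72 + 36 + 60 + 84 = 300.
Row 5: 90 + 39 + 78 + 27 + 66 = 300.
Column 1: 57 + 24 + 81 + 48 + 90 = 300.
Column 2: 96 + 63 + 30 + 72 + 39 = 300.
Column 3: 45 + 87 + 54 + 36 + 78 = 300.
Column 4: 69 + 51 + 93 + 60 + 27 = 300.
Column 5: 30 + 75 + 42 + 84 + 66 = 297.
Main diagonal: 57 + 63 + 54 + 60 + 66 = 300.
Anti-diagonal: 30 + 51 + 54 + 72 + 90 = 297.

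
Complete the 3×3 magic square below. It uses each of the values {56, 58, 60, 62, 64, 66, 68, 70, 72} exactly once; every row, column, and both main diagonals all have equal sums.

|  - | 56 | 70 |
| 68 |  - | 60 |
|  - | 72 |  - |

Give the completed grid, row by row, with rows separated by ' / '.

66 56 70 / 68 64 60 / 58 72 62

The 9 entries sum to 576, so each line sums to 576/3 = 192.
Row 1 must total 192; the given cells sum to 126, so (1,1) = 66.
Row 2 needs 192; the known cells sum to 128, so (2,2) = 64.
Column 1 must total 192; the given cells sum to 134, so (3,1) = 58.
From column 3, 192 − (70 + 60) gives (3,3) = 62.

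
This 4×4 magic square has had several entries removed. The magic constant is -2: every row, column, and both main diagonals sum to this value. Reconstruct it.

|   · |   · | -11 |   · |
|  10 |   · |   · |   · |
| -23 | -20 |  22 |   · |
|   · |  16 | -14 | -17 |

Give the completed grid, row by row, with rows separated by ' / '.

Row 3 needs -2; the known cells sum to -21, so (3,4) = 19.
The remaining cell in row 4 is (4,1) = -2 − (-15) = 13.
Column 1 needs -2; the known cells sum to 0, so (1,1) = -2.
Column 3: -11 + 22 + (-14) + ? = -2, so (2,3) = 1.
Main diagonal must total -2; the given cells sum to 3, so (2,2) = -5.
Anti-diagonal must total -2; the given cells sum to -6, so (1,4) = 4.
Row 1: -2 + (-11) + 4 + ? = -2, so (1,2) = 7.
Row 2 must total -2; the given cells sum to 6, so (2,4) = -8.

-2 7 -11 4 / 10 -5 1 -8 / -23 -20 22 19 / 13 16 -14 -17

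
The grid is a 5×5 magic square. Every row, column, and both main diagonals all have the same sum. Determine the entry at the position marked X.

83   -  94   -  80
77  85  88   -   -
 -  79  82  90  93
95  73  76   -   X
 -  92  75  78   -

Column 3 is complete and sums to 415; that is the magic constant.
Using row 3: 79 + 82 + 90 + 93 + ? → (3,1) = 415 − 344 = 71.
From column 1, 415 − (83 + 77 + 71 + 95) gives (5,1) = 89.
The remaining cell in column 2 is (1,2) = 415 − 329 = 86.
Anti-diagonal: 80 + 82 + 73 + 89 + ? = 415, so (2,4) = 91.
Row 1: 83 + 86 + 94 + 80 + ? = 415, so (1,4) = 72.
Using row 2: 77 + 85 + 88 + 91 + ? → (2,5) = 415 − 341 = 74.
Row 5 must total 415; the given cells sum to 334, so (5,5) = 81.
Using column 4: 72 + 91 + 90 + 78 + ? → (4,4) = 415 − 331 = 84.
Column 5: 80 + 74 + 93 + 81 + ? = 415, so (4,5) = 87.

87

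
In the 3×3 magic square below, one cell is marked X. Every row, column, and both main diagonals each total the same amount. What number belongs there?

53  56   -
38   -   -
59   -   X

Column 1 is complete and sums to 150; that is the magic constant.
Row 1: 53 + 56 + ? = 150, so (1,3) = 41.
Using anti-diagonal: 41 + 59 + ? → (2,2) = 150 − 100 = 50.
Row 2 needs 150; the known cells sum to 88, so (2,3) = 62.
Using column 2: 56 + 50 + ? → (3,2) = 150 − 106 = 44.
Column 3: 41 + 62 + ? = 150, so (3,3) = 47.

47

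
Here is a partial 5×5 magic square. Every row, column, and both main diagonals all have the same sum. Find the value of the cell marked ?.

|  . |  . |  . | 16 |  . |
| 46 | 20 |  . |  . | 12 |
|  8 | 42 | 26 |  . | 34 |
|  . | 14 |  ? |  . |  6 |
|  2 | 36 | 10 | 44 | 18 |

Row 5 is complete and sums to 110; that is the magic constant.
Row 3 must total 110; the given cells sum to 110, so (3,4) = 0.
Column 2: 20 + 42 + 14 + 36 + ? = 110, so (1,2) = -2.
From column 5, 110 − (12 + 34 + 6 + 18) gives (1,5) = 40.
Anti-diagonal must total 110; the given cells sum to 82, so (2,4) = 28.
Row 2 must total 110; the given cells sum to 106, so (2,3) = 4.
The remaining cell in column 4 is (4,4) = 110 − 88 = 22.
Main diagonal: 20 + 26 + 22 + 18 + ? = 110, so (1,1) = 24.
Row 1 must total 110; the given cells sum to 78, so (1,3) = 32.
The remaining cell in column 1 is (4,1) = 110 − 80 = 30.
Column 3 needs 110; the known cells sum to 72, so (4,3) = 38.

38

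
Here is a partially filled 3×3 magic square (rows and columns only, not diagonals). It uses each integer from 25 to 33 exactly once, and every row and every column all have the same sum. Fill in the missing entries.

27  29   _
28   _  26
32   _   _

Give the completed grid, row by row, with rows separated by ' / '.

27 29 31 / 28 33 26 / 32 25 30

The entries are 25 through 33, which sum to 261, so each line sums to 261/3 = 87.
Row 1 needs 87; the known cells sum to 56, so (1,3) = 31.
Row 2 needs 87; the known cells sum to 54, so (2,2) = 33.
The remaining cell in column 2 is (3,2) = 87 − 62 = 25.
Column 3 needs 87; the known cells sum to 57, so (3,3) = 30.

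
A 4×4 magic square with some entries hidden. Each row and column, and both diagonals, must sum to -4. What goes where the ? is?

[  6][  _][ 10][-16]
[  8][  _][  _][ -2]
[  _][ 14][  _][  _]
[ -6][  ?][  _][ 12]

The remaining cell in row 1 is (1,2) = -4 − 0 = -4.
From column 1, -4 − (6 + 8 + (-6)) gives (3,1) = -12.
From column 4, -4 − (-16 + (-2) + 12) gives (3,4) = 2.
Anti-diagonal needs -4; the known cells sum to -8, so (2,3) = 4.
Row 2 must total -4; the given cells sum to 10, so (2,2) = -14.
Row 3 must total -4; the given cells sum to 4, so (3,3) = -8.
Using column 2: -4 + (-14) + 14 + ? → (4,2) = -4 − (-4) = 0.

0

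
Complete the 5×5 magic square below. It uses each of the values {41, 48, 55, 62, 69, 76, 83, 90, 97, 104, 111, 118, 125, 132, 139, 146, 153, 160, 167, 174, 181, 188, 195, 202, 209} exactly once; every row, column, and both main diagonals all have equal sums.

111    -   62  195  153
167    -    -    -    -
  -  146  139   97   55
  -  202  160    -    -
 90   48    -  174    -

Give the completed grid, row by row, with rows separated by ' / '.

The 25 entries sum to 3125, so each line sums to 3125/5 = 625.
Using row 1: 111 + 62 + 195 + 153 + ? → (1,2) = 625 − 521 = 104.
Row 3: 146 + 139 + 97 + 55 + ? = 625, so (3,1) = 188.
Using column 1: 111 + 167 + 188 + 90 + ? → (4,1) = 625 − 556 = 69.
Column 2: 104 + 146 + 202 + 48 + ? = 625, so (2,2) = 125.
Using anti-diagonal: 153 + 139 + 202 + 90 + ? → (2,4) = 625 − 584 = 41.
Column 4 needs 625; the known cells sum to 507, so (4,4) = 118.
From main diagonal, 625 − (111 + 125 + 139 + 118) gives (5,5) = 132.
From row 4, 625 − (69 + 202 + 160 + 118) gives (4,5) = 76.
Row 5: 90 + 48 + 174 + 132 + ? = 625, so (5,3) = 181.
Column 3: 62 + 139 + 160 + 181 + ? = 625, so (2,3) = 83.
From column 5, 625 − (153 + 55 + 76 + 132) gives (2,5) = 209.

111 104 62 195 153 / 167 125 83 41 209 / 188 146 139 97 55 / 69 202 160 118 76 / 90 48 181 174 132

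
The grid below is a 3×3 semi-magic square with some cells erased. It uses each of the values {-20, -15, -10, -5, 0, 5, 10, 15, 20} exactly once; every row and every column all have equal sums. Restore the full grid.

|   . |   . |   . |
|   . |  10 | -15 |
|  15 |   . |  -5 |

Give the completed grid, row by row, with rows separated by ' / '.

-20 0 20 / 5 10 -15 / 15 -10 -5

The 9 entries sum to 0, so each line sums to 0/3 = 0.
Row 2 must total 0; the given cells sum to -5, so (2,1) = 5.
Row 3 needs 0; the known cells sum to 10, so (3,2) = -10.
Column 1 must total 0; the given cells sum to 20, so (1,1) = -20.
The remaining cell in column 2 is (1,2) = 0 − 0 = 0.
Column 3: -15 + (-5) + ? = 0, so (1,3) = 20.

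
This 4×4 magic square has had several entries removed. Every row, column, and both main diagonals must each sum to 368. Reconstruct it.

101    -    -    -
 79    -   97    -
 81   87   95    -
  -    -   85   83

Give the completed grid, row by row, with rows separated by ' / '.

101 99 91 77 / 79 89 97 103 / 81 87 95 105 / 107 93 85 83

The remaining cell in row 3 is (3,4) = 368 − 263 = 105.
The remaining cell in column 1 is (4,1) = 368 − 261 = 107.
Column 3: 97 + 95 + 85 + ? = 368, so (1,3) = 91.
From main diagonal, 368 − (101 + 95 + 83) gives (2,2) = 89.
Anti-diagonal must total 368; the given cells sum to 291, so (1,4) = 77.
From row 1, 368 − (101 + 91 + 77) gives (1,2) = 99.
The remaining cell in row 2 is (2,4) = 368 − 265 = 103.
Row 4: 107 + 85 + 83 + ? = 368, so (4,2) = 93.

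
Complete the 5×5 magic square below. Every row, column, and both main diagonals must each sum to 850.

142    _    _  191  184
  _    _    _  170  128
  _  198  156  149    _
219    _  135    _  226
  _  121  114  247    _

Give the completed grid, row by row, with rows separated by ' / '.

142 100 233 191 184 / 86 254 212 170 128 / 240 198 156 149 107 / 219 177 135 93 226 / 163 121 114 247 205

Column 4: 191 + 170 + 149 + 247 + ? = 850, so (4,4) = 93.
The remaining cell in row 4 is (4,2) = 850 − 673 = 177.
From anti-diagonal, 850 − (184 + 170 + 156 + 177) gives (5,1) = 163.
Using row 5: 163 + 121 + 114 + 247 + ? → (5,5) = 850 − 645 = 205.
Column 5 must total 850; the given cells sum to 743, so (3,5) = 107.
Main diagonal: 142 + 156 + 93 + 205 + ? = 850, so (2,2) = 254.
The remaining cell in row 3 is (3,1) = 850 − 610 = 240.
The remaining cell in column 1 is (2,1) = 850 − 764 = 86.
From column 2, 850 − (254 + 198 + 177 + 121) gives (1,2) = 100.
Row 1: 142 + 100 + 191 + 184 + ? = 850, so (1,3) = 233.
Row 2 needs 850; the known cells sum to 638, so (2,3) = 212.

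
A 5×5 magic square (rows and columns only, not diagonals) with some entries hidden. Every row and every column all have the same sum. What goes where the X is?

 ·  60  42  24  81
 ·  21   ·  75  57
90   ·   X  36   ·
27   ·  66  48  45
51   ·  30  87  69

54

Column 4 is complete and sums to 270; that is the magic constant.
Row 1: 60 + 42 + 24 + 81 + ? = 270, so (1,1) = 63.
From row 4, 270 − (27 + 66 + 48 + 45) gives (4,2) = 84.
Row 5: 51 + 30 + 87 + 69 + ? = 270, so (5,2) = 33.
Column 1 must total 270; the given cells sum to 231, so (2,1) = 39.
Using column 2: 60 + 21 + 84 + 33 + ? → (3,2) = 270 − 198 = 72.
Column 5 needs 270; the known cells sum to 252, so (3,5) = 18.
Row 2 must total 270; the given cells sum to 192, so (2,3) = 78.
The remaining cell in row 3 is (3,3) = 270 − 216 = 54.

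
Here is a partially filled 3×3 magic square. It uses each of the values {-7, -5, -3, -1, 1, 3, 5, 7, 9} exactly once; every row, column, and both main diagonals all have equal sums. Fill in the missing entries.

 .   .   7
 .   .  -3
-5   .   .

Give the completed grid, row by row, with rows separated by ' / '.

The 9 entries sum to 9, so each line sums to 9/3 = 3.
The remaining cell in column 3 is (3,3) = 3 − 4 = -1.
Anti-diagonal needs 3; the known cells sum to 2, so (2,2) = 1.
Using row 2: 1 + (-3) + ? → (2,1) = 3 − (-2) = 5.
Row 3 must total 3; the given cells sum to -6, so (3,2) = 9.
Column 1: 5 + (-5) + ? = 3, so (1,1) = 3.
Column 2 needs 3; the known cells sum to 10, so (1,2) = -7.

3 -7 7 / 5 1 -3 / -5 9 -1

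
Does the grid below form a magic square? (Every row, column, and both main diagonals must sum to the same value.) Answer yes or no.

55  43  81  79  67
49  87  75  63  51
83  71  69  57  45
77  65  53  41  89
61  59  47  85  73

Row 1: 55 + 43 + 81 + 79 + 67 = 325.
Row 2: 49 + 87 + 75 + 63 + 51 = 325.
Row 3: 83 + 71 + 69 + 57 + 45 = 325.
Row 4: 77 + 65 + 53 + 41 + 89 = 325.
Row 5: 61 + 59 + 47 + 85 + 73 = 325.
Column 1: 55 + 49 + 83 + 77 + 61 = 325.
Column 2: 43 + 87 + 71 + 65 + 59 = 325.
Column 3: 81 + 75 + 69 + 53 + 47 = 325.
Column 4: 79 + 63 + 57 + 41 + 85 = 325.
Column 5: 67 + 51 + 45 + 89 + 73 = 325.
Main diagonal: 55 + 87 + 69 + 41 + 73 = 325.
Anti-diagonal: 67 + 63 + 69 + 65 + 61 = 325.
All lines sum to 325.

Yes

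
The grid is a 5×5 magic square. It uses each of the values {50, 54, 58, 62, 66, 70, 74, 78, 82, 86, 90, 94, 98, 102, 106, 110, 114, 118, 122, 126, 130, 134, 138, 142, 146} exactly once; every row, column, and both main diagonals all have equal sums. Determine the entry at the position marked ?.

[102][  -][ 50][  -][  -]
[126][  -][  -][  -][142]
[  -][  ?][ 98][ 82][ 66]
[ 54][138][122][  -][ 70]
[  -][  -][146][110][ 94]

114

The 25 entries sum to 2450, so each line sums to 2450/5 = 490.
Row 4 needs 490; the known cells sum to 384, so (4,4) = 106.
The remaining cell in column 3 is (2,3) = 490 − 416 = 74.
From column 5, 490 − (142 + 66 + 70 + 94) gives (1,5) = 118.
The remaining cell in main diagonal is (2,2) = 490 − 400 = 90.
Row 2 must total 490; the given cells sum to 432, so (2,4) = 58.
Column 4: 58 + 82 + 106 + 110 + ? = 490, so (1,4) = 134.
Using anti-diagonal: 118 + 58 + 98 + 138 + ? → (5,1) = 490 − 412 = 78.
Row 1 needs 490; the known cells sum to 404, so (1,2) = 86.
Row 5 needs 490; the known cells sum to 428, so (5,2) = 62.
From column 1, 490 − (102 + 126 + 54 + 78) gives (3,1) = 130.
Column 2: 86 + 90 + 138 + 62 + ? = 490, so (3,2) = 114.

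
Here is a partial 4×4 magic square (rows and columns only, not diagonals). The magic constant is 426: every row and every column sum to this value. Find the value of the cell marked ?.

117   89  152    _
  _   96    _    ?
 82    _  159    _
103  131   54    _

The remaining cell in row 1 is (1,4) = 426 − 358 = 68.
From row 4, 426 − (103 + 131 + 54) gives (4,4) = 138.
From column 1, 426 − (117 + 82 + 103) gives (2,1) = 124.
Column 2 must total 426; the given cells sum to 316, so (3,2) = 110.
Column 3: 152 + 159 + 54 + ? = 426, so (2,3) = 61.
Row 2 needs 426; the known cells sum to 281, so (2,4) = 145.

145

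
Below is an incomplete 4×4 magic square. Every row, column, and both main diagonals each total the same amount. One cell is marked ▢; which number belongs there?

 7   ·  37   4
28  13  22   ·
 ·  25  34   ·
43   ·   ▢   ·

1

Anti-diagonal is complete and sums to 94; that is the magic constant.
Using row 1: 7 + 37 + 4 + ? → (1,2) = 94 − 48 = 46.
From row 2, 94 − (28 + 13 + 22) gives (2,4) = 31.
From column 1, 94 − (7 + 28 + 43) gives (3,1) = 16.
Column 2: 46 + 13 + 25 + ? = 94, so (4,2) = 10.
From column 3, 94 − (37 + 22 + 34) gives (4,3) = 1.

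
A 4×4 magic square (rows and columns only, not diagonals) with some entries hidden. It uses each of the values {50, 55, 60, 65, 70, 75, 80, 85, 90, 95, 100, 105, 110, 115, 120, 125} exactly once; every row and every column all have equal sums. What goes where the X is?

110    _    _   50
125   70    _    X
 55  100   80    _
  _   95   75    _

65

The 16 entries sum to 1400, so each line sums to 1400/4 = 350.
Row 3: 55 + 100 + 80 + ? = 350, so (3,4) = 115.
Using column 1: 110 + 125 + 55 + ? → (4,1) = 350 − 290 = 60.
Column 2 needs 350; the known cells sum to 265, so (1,2) = 85.
The remaining cell in row 1 is (1,3) = 350 − 245 = 105.
Row 4: 60 + 95 + 75 + ? = 350, so (4,4) = 120.
The remaining cell in column 3 is (2,3) = 350 − 260 = 90.
Column 4 must total 350; the given cells sum to 285, so (2,4) = 65.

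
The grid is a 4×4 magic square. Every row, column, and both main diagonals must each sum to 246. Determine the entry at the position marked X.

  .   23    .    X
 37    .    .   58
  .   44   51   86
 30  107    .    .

Using row 3: 44 + 51 + 86 + ? → (3,1) = 246 − 181 = 65.
Column 1 must total 246; the given cells sum to 132, so (1,1) = 114.
Using column 2: 23 + 44 + 107 + ? → (2,2) = 246 − 174 = 72.
Using main diagonal: 114 + 72 + 51 + ? → (4,4) = 246 − 237 = 9.
Row 2: 37 + 72 + 58 + ? = 246, so (2,3) = 79.
Row 4 needs 246; the known cells sum to 146, so (4,3) = 100.
From column 3, 246 − (79 + 51 + 100) gives (1,3) = 16.
Column 4 needs 246; the known cells sum to 153, so (1,4) = 93.

93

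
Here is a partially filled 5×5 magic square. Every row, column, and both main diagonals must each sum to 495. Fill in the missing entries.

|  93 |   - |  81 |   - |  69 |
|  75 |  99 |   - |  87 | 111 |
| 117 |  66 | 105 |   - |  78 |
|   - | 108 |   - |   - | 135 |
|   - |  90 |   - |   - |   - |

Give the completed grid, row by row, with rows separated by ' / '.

Row 2 needs 495; the known cells sum to 372, so (2,3) = 123.
Row 3 needs 495; the known cells sum to 366, so (3,4) = 129.
The remaining cell in column 2 is (1,2) = 495 − 363 = 132.
Using column 5: 69 + 111 + 78 + 135 + ? → (5,5) = 495 − 393 = 102.
From main diagonal, 495 − (93 + 99 + 105 + 102) gives (4,4) = 96.
From anti-diagonal, 495 − (69 + 87 + 105 + 108) gives (5,1) = 126.
Row 1: 93 + 132 + 81 + 69 + ? = 495, so (1,4) = 120.
Column 1 must total 495; the given cells sum to 411, so (4,1) = 84.
Column 4: 120 + 87 + 129 + 96 + ? = 495, so (5,4) = 63.
The remaining cell in row 4 is (4,3) = 495 − 423 = 72.
Row 5 must total 495; the given cells sum to 381, so (5,3) = 114.

93 132 81 120 69 / 75 99 123 87 111 / 117 66 105 129 78 / 84 108 72 96 135 / 126 90 114 63 102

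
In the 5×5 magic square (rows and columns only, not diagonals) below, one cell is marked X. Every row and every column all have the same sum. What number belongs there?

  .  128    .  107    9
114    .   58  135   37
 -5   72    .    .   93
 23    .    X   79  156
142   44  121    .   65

Column 5 is complete and sums to 360; that is the magic constant.
The remaining cell in row 2 is (2,2) = 360 − 344 = 16.
Row 5 must total 360; the given cells sum to 372, so (5,4) = -12.
Using column 1: 114 + (-5) + 23 + 142 + ? → (1,1) = 360 − 274 = 86.
Column 2 must total 360; the given cells sum to 260, so (4,2) = 100.
Using column 4: 107 + 135 + 79 + (-12) + ? → (3,4) = 360 − 309 = 51.
Row 1 needs 360; the known cells sum to 330, so (1,3) = 30.
Row 3: -5 + 72 + 51 + 93 + ? = 360, so (3,3) = 149.
From row 4, 360 − (23 + 100 + 79 + 156) gives (4,3) = 2.

2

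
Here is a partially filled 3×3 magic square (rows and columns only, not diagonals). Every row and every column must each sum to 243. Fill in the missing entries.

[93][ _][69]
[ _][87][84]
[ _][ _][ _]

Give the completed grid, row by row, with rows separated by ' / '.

The remaining cell in row 1 is (1,2) = 243 − 162 = 81.
Row 2 needs 243; the known cells sum to 171, so (2,1) = 72.
Column 1: 93 + 72 + ? = 243, so (3,1) = 78.
Column 2: 81 + 87 + ? = 243, so (3,2) = 75.
The remaining cell in column 3 is (3,3) = 243 − 153 = 90.

93 81 69 / 72 87 84 / 78 75 90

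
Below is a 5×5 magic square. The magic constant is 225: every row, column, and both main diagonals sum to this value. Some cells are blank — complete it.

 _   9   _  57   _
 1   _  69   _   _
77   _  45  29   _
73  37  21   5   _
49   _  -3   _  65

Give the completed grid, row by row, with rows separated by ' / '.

Row 4: 73 + 37 + 21 + 5 + ? = 225, so (4,5) = 89.
The remaining cell in column 1 is (1,1) = 225 − 200 = 25.
From column 3, 225 − (69 + 45 + 21 + (-3)) gives (1,3) = 93.
Using main diagonal: 25 + 45 + 5 + 65 + ? → (2,2) = 225 − 140 = 85.
Row 1 needs 225; the known cells sum to 184, so (1,5) = 41.
From anti-diagonal, 225 − (41 + 45 + 37 + 49) gives (2,4) = 53.
Row 2 needs 225; the known cells sum to 208, so (2,5) = 17.
Column 4: 57 + 53 + 29 + 5 + ? = 225, so (5,4) = 81.
From column 5, 225 − (41 + 17 + 89 + 65) gives (3,5) = 13.
Row 3: 77 + 45 + 29 + 13 + ? = 225, so (3,2) = 61.
Row 5: 49 + (-3) + 81 + 65 + ? = 225, so (5,2) = 33.

25 9 93 57 41 / 1 85 69 53 17 / 77 61 45 29 13 / 73 37 21 5 89 / 49 33 -3 81 65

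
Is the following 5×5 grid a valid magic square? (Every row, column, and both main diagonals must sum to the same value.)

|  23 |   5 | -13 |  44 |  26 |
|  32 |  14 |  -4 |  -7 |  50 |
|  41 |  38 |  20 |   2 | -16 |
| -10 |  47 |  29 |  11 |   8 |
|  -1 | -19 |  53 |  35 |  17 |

Yes

Row 1: 23 + 5 + (-13) + 44 + 26 = 85.
Row 2: 32 + 14 + (-4) + (-7) + 50 = 85.
Row 3: 41 + 38 + 20 + 2 + (-16) = 85.
Row 4: -10 + 47 + 29 + 11 + 8 = 85.
Row 5: -1 + (-19) + 53 + 35 + 17 = 85.
Column 1: 23 + 32 + 41 + (-10) + (-1) = 85.
Column 2: 5 + 14 + 38 + 47 + (-19) = 85.
Column 3: -13 + (-4) + 20 + 29 + 53 = 85.
Column 4: 44 + (-7) + 2 + 11 + 35 = 85.
Column 5: 26 + 50 + (-16) + 8 + 17 = 85.
Main diagonal: 23 + 14 + 20 + 11 + 17 = 85.
Anti-diagonal: 26 + (-7) + 20 + 47 + (-1) = 85.
All lines sum to 85.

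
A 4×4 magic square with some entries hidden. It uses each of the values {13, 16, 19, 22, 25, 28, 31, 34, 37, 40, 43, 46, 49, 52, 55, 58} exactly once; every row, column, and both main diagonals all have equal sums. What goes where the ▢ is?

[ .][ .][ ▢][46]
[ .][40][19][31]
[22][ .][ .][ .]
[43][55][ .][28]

The 16 entries sum to 568, so each line sums to 568/4 = 142.
Row 2 needs 142; the known cells sum to 90, so (2,1) = 52.
Row 4 must total 142; the given cells sum to 126, so (4,3) = 16.
Column 1: 52 + 22 + 43 + ? = 142, so (1,1) = 25.
From column 4, 142 − (46 + 31 + 28) gives (3,4) = 37.
Main diagonal needs 142; the known cells sum to 93, so (3,3) = 49.
Anti-diagonal must total 142; the given cells sum to 108, so (3,2) = 34.
From column 2, 142 − (40 + 34 + 55) gives (1,2) = 13.
Using column 3: 19 + 49 + 16 + ? → (1,3) = 142 − 84 = 58.

58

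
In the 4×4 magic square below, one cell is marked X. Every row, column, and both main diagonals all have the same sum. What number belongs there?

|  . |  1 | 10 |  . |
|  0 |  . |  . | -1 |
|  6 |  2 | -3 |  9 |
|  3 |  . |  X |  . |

-4

Row 3 is complete and sums to 14; that is the magic constant.
From column 1, 14 − (0 + 6 + 3) gives (1,1) = 5.
From row 1, 14 − (5 + 1 + 10) gives (1,4) = -2.
From column 4, 14 − (-2 + (-1) + 9) gives (4,4) = 8.
Main diagonal needs 14; the known cells sum to 10, so (2,2) = 4.
Anti-diagonal must total 14; the given cells sum to 3, so (2,3) = 11.
The remaining cell in column 2 is (4,2) = 14 − 7 = 7.
From column 3, 14 − (10 + 11 + (-3)) gives (4,3) = -4.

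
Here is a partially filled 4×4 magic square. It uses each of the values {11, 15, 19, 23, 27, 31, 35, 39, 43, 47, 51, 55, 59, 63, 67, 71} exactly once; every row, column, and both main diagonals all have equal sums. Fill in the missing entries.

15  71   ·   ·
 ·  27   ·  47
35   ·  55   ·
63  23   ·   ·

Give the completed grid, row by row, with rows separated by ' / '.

15 71 59 19 / 51 27 39 47 / 35 43 55 31 / 63 23 11 67

The 16 entries sum to 656, so each line sums to 656/4 = 164.
From column 1, 164 − (15 + 35 + 63) gives (2,1) = 51.
Column 2 must total 164; the given cells sum to 121, so (3,2) = 43.
Main diagonal must total 164; the given cells sum to 97, so (4,4) = 67.
From row 2, 164 − (51 + 27 + 47) gives (2,3) = 39.
Row 3 must total 164; the given cells sum to 133, so (3,4) = 31.
The remaining cell in row 4 is (4,3) = 164 − 153 = 11.
The remaining cell in column 3 is (1,3) = 164 − 105 = 59.
From column 4, 164 − (47 + 31 + 67) gives (1,4) = 19.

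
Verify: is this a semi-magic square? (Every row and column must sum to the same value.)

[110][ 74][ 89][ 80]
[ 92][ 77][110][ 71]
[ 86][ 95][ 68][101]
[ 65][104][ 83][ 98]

No — row 1 sums to 353 but row 4 sums to 350.

Row 1: 110 + 74 + 89 + 80 = 353.
Row 2: 92 + 77 + 110 + 71 = 350.
Row 3: 86 + 95 + 68 + 101 = 350.
Row 4: 65 + 104 + 83 + 98 = 350.
Column 1: 110 + 92 + 86 + 65 = 353.
Column 2: 74 + 77 + 95 + 104 = 350.
Column 3: 89 + 110 + 68 + 83 = 350.
Column 4: 80 + 71 + 101 + 98 = 350.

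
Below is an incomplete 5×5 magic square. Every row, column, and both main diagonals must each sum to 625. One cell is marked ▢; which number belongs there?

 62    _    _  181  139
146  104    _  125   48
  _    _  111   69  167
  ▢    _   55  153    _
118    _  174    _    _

Row 2 must total 625; the given cells sum to 423, so (2,3) = 202.
From column 3, 625 − (202 + 111 + 55 + 174) gives (1,3) = 83.
From column 4, 625 − (181 + 125 + 69 + 153) gives (5,4) = 97.
From main diagonal, 625 − (62 + 104 + 111 + 153) gives (5,5) = 195.
From anti-diagonal, 625 − (139 + 125 + 111 + 118) gives (4,2) = 132.
From row 1, 625 − (62 + 83 + 181 + 139) gives (1,2) = 160.
Row 5: 118 + 174 + 97 + 195 + ? = 625, so (5,2) = 41.
Column 2 needs 625; the known cells sum to 437, so (3,2) = 188.
From column 5, 625 − (139 + 48 + 167 + 195) gives (4,5) = 76.
Using row 3: 188 + 111 + 69 + 167 + ? → (3,1) = 625 − 535 = 90.
From row 4, 625 − (132 + 55 + 153 + 76) gives (4,1) = 209.

209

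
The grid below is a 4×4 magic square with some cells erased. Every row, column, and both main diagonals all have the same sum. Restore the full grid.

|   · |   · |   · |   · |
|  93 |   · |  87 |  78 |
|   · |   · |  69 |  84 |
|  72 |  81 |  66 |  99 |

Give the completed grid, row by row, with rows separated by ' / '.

90 75 96 57 / 93 60 87 78 / 63 102 69 84 / 72 81 66 99

Row 4 is already complete: 72 + 81 + 66 + 99 = 318, so that is the magic constant.
Row 2: 93 + 87 + 78 + ? = 318, so (2,2) = 60.
Column 3 must total 318; the given cells sum to 222, so (1,3) = 96.
The remaining cell in column 4 is (1,4) = 318 − 261 = 57.
From main diagonal, 318 − (60 + 69 + 99) gives (1,1) = 90.
From anti-diagonal, 318 − (57 + 87 + 72) gives (3,2) = 102.
Row 1 must total 318; the given cells sum to 243, so (1,2) = 75.
Row 3: 102 + 69 + 84 + ? = 318, so (3,1) = 63.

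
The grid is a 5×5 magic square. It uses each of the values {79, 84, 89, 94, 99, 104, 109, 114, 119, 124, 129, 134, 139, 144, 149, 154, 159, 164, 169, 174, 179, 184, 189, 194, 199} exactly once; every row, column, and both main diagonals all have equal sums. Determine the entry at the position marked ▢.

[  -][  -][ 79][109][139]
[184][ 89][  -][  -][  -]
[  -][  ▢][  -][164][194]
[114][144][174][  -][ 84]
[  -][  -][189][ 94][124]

104

The 25 entries sum to 3475, so each line sums to 3475/5 = 695.
Using row 4: 114 + 144 + 174 + 84 + ? → (4,4) = 695 − 516 = 179.
Column 4 needs 695; the known cells sum to 546, so (2,4) = 149.
Column 5: 139 + 194 + 84 + 124 + ? = 695, so (2,5) = 154.
Using row 2: 184 + 89 + 149 + 154 + ? → (2,3) = 695 − 576 = 119.
Column 3: 79 + 119 + 174 + 189 + ? = 695, so (3,3) = 134.
Main diagonal needs 695; the known cells sum to 526, so (1,1) = 169.
Anti-diagonal needs 695; the known cells sum to 566, so (5,1) = 129.
Using row 1: 169 + 79 + 109 + 139 + ? → (1,2) = 695 − 496 = 199.
Row 5: 129 + 189 + 94 + 124 + ? = 695, so (5,2) = 159.
Column 1 must total 695; the given cells sum to 596, so (3,1) = 99.
The remaining cell in column 2 is (3,2) = 695 − 591 = 104.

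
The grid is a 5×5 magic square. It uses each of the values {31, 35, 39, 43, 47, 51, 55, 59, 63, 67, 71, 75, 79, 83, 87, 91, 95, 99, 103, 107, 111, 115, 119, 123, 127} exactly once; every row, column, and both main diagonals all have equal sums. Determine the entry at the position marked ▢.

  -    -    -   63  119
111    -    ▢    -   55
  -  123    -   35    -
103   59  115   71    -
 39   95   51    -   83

The 25 entries sum to 1975, so each line sums to 1975/5 = 395.
Using row 4: 103 + 59 + 115 + 71 + ? → (4,5) = 395 − 348 = 47.
Row 5 must total 395; the given cells sum to 268, so (5,4) = 127.
Column 4 needs 395; the known cells sum to 296, so (2,4) = 99.
The remaining cell in column 5 is (3,5) = 395 − 304 = 91.
Anti-diagonal needs 395; the known cells sum to 316, so (3,3) = 79.
Row 3 must total 395; the given cells sum to 328, so (3,1) = 67.
Column 1 must total 395; the given cells sum to 320, so (1,1) = 75.
Main diagonal needs 395; the known cells sum to 308, so (2,2) = 87.
From row 2, 395 − (111 + 87 + 99 + 55) gives (2,3) = 43.

43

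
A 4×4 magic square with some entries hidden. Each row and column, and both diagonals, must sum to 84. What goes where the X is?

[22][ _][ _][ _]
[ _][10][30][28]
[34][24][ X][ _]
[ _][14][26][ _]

20

The remaining cell in row 2 is (2,1) = 84 − 68 = 16.
The remaining cell in column 1 is (4,1) = 84 − 72 = 12.
From column 2, 84 − (10 + 24 + 14) gives (1,2) = 36.
From anti-diagonal, 84 − (30 + 24 + 12) gives (1,4) = 18.
Row 1 needs 84; the known cells sum to 76, so (1,3) = 8.
Row 4: 12 + 14 + 26 + ? = 84, so (4,4) = 32.
From column 3, 84 − (8 + 30 + 26) gives (3,3) = 20.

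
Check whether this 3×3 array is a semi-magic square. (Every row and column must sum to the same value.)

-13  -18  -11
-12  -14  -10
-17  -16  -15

Row 1: -13 + (-18) + (-11) = -42.
Row 2: -12 + (-14) + (-10) = -36.
Row 3: -17 + (-16) + (-15) = -48.
Column 1: -13 + (-12) + (-17) = -42.
Column 2: -18 + (-14) + (-16) = -48.
Column 3: -11 + (-10) + (-15) = -36.

No — row 2 sums to -36 but column 2 sums to -48.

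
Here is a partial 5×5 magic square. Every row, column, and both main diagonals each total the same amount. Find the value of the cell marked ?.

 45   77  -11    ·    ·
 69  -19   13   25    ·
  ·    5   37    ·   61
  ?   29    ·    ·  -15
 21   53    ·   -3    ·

17

Column 2 is complete and sums to 145; that is the magic constant.
Row 2: 69 + (-19) + 13 + 25 + ? = 145, so (2,5) = 57.
Anti-diagonal must total 145; the given cells sum to 112, so (1,5) = 33.
Using row 1: 45 + 77 + (-11) + 33 + ? → (1,4) = 145 − 144 = 1.
From column 5, 145 − (33 + 57 + 61 + (-15)) gives (5,5) = 9.
Using main diagonal: 45 + (-19) + 37 + 9 + ? → (4,4) = 145 − 72 = 73.
Row 5 must total 145; the given cells sum to 80, so (5,3) = 65.
From column 3, 145 − (-11 + 13 + 37 + 65) gives (4,3) = 41.
Using column 4: 1 + 25 + 73 + (-3) + ? → (3,4) = 145 − 96 = 49.
The remaining cell in row 3 is (3,1) = 145 − 152 = -7.
Row 4: 29 + 41 + 73 + (-15) + ? = 145, so (4,1) = 17.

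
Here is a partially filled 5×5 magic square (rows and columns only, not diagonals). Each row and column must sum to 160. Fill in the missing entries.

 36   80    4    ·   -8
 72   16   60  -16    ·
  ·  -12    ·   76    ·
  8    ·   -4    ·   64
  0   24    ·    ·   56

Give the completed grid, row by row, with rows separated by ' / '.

From row 1, 160 − (36 + 80 + 4 + (-8)) gives (1,4) = 48.
Row 2: 72 + 16 + 60 + (-16) + ? = 160, so (2,5) = 28.
Using column 1: 36 + 72 + 8 + 0 + ? → (3,1) = 160 − 116 = 44.
The remaining cell in column 2 is (4,2) = 160 − 108 = 52.
Using column 5: -8 + 28 + 64 + 56 + ? → (3,5) = 160 − 140 = 20.
Using row 3: 44 + (-12) + 76 + 20 + ? → (3,3) = 160 − 128 = 32.
The remaining cell in row 4 is (4,4) = 160 − 120 = 40.
From column 3, 160 − (4 + 60 + 32 + (-4)) gives (5,3) = 68.
Column 4: 48 + (-16) + 76 + 40 + ? = 160, so (5,4) = 12.

36 80 4 48 -8 / 72 16 60 -16 28 / 44 -12 32 76 20 / 8 52 -4 40 64 / 0 24 68 12 56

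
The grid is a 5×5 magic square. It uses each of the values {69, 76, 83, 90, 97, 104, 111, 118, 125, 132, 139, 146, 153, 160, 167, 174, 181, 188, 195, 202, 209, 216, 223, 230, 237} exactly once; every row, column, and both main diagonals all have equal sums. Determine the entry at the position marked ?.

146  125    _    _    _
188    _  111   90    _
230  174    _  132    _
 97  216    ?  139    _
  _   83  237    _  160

195

The 25 entries sum to 3825, so each line sums to 3825/5 = 765.
The remaining cell in column 1 is (5,1) = 765 − 661 = 104.
The remaining cell in column 2 is (2,2) = 765 − 598 = 167.
From main diagonal, 765 − (146 + 167 + 139 + 160) gives (3,3) = 153.
Using anti-diagonal: 90 + 153 + 216 + 104 + ? → (1,5) = 765 − 563 = 202.
Row 2 needs 765; the known cells sum to 556, so (2,5) = 209.
Row 3: 230 + 174 + 153 + 132 + ? = 765, so (3,5) = 76.
The remaining cell in row 5 is (5,4) = 765 − 584 = 181.
Using column 4: 90 + 132 + 139 + 181 + ? → (1,4) = 765 − 542 = 223.
Using column 5: 202 + 209 + 76 + 160 + ? → (4,5) = 765 − 647 = 118.
The remaining cell in row 1 is (1,3) = 765 − 696 = 69.
Row 4 must total 765; the given cells sum to 570, so (4,3) = 195.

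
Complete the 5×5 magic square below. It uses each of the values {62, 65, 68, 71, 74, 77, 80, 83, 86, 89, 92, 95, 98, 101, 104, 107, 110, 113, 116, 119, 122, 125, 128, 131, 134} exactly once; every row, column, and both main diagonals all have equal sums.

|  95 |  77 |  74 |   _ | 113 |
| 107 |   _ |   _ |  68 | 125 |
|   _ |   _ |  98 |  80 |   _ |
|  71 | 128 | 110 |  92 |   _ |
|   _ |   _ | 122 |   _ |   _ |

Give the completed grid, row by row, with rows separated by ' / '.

95 77 74 131 113 / 107 104 86 68 125 / 134 116 98 80 62 / 71 128 110 92 89 / 83 65 122 119 101

The 25 entries sum to 2450, so each line sums to 2450/5 = 490.
Using row 1: 95 + 77 + 74 + 113 + ? → (1,4) = 490 − 359 = 131.
From row 4, 490 − (71 + 128 + 110 + 92) gives (4,5) = 89.
Using column 3: 74 + 98 + 110 + 122 + ? → (2,3) = 490 − 404 = 86.
Column 4 needs 490; the known cells sum to 371, so (5,4) = 119.
Anti-diagonal must total 490; the given cells sum to 407, so (5,1) = 83.
Using row 2: 107 + 86 + 68 + 125 + ? → (2,2) = 490 − 386 = 104.
From column 1, 490 − (95 + 107 + 71 + 83) gives (3,1) = 134.
Main diagonal must total 490; the given cells sum to 389, so (5,5) = 101.
Row 5 must total 490; the given cells sum to 425, so (5,2) = 65.
Column 2: 77 + 104 + 128 + 65 + ? = 490, so (3,2) = 116.
From column 5, 490 − (113 + 125 + 89 + 101) gives (3,5) = 62.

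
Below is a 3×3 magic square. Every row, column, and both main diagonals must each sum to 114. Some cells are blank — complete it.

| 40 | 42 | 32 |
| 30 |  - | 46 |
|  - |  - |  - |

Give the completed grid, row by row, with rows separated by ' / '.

From row 2, 114 − (30 + 46) gives (2,2) = 38.
Using column 1: 40 + 30 + ? → (3,1) = 114 − 70 = 44.
From column 2, 114 − (42 + 38) gives (3,2) = 34.
Column 3 needs 114; the known cells sum to 78, so (3,3) = 36.

40 42 32 / 30 38 46 / 44 34 36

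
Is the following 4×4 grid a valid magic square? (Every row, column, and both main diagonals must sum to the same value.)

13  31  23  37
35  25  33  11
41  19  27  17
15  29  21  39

Row 1: 13 + 31 + 23 + 37 = 104.
Row 2: 35 + 25 + 33 + 11 = 104.
Row 3: 41 + 19 + 27 + 17 = 104.
Row 4: 15 + 29 + 21 + 39 = 104.
Column 1: 13 + 35 + 41 + 15 = 104.
Column 2: 31 + 25 + 19 + 29 = 104.
Column 3: 23 + 33 + 27 + 21 = 104.
Column 4: 37 + 11 + 17 + 39 = 104.
Main diagonal: 13 + 25 + 27 + 39 = 104.
Anti-diagonal: 37 + 33 + 19 + 15 = 104.
All lines sum to 104.

Yes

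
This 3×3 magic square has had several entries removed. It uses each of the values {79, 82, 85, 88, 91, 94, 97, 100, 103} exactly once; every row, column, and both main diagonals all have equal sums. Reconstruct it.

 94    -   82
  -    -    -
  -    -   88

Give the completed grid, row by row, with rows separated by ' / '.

94 97 82 / 79 91 103 / 100 85 88

The 9 entries sum to 819, so each line sums to 819/3 = 273.
From row 1, 273 − (94 + 82) gives (1,2) = 97.
From column 3, 273 − (82 + 88) gives (2,3) = 103.
Using main diagonal: 94 + 88 + ? → (2,2) = 273 − 182 = 91.
Anti-diagonal must total 273; the given cells sum to 173, so (3,1) = 100.
Row 2 must total 273; the given cells sum to 194, so (2,1) = 79.
Row 3 needs 273; the known cells sum to 188, so (3,2) = 85.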